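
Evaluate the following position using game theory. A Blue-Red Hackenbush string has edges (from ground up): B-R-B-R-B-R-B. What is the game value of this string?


Edges (from ground): B-R-B-R-B-R-B
By Berlekamp's sign-expansion rule, a Blue-Red Hackenbush stalk has the value of the surreal number whose sign sequence is the edge sequence with B -> + and R -> -.
Sign sequence: +-+-+-+
Trace the sign expansion in the surreal number tree, starting from 0:
Edge 1: B (sign +) -> bounds (0, +inf), value = 1
Edge 2: R (sign -) -> bounds (0, 1), value = 1/2
Edge 3: B (sign +) -> bounds (1/2, 1), value = 3/4
Edge 4: R (sign -) -> bounds (1/2, 3/4), value = 5/8
Edge 5: B (sign +) -> bounds (5/8, 3/4), value = 11/16
Edge 6: R (sign -) -> bounds (5/8, 11/16), value = 21/32
Edge 7: B (sign +) -> bounds (21/32, 11/16), value = 43/64
Game value = 43/64

43/64


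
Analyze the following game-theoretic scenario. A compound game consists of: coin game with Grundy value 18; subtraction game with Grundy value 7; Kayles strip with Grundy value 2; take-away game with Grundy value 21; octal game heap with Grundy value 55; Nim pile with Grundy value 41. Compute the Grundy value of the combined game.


By the Sprague-Grundy theorem, the Grundy value of a sum of games is the XOR of individual Grundy values.
coin game: Grundy value = 18. Running XOR: 0 XOR 18 = 18
subtraction game: Grundy value = 7. Running XOR: 18 XOR 7 = 21
Kayles strip: Grundy value = 2. Running XOR: 21 XOR 2 = 23
take-away game: Grundy value = 21. Running XOR: 23 XOR 21 = 2
octal game heap: Grundy value = 55. Running XOR: 2 XOR 55 = 53
Nim pile: Grundy value = 41. Running XOR: 53 XOR 41 = 28
The combined Grundy value is 28.

28


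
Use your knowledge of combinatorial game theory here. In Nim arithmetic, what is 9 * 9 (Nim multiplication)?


Nim multiplication is bilinear over XOR: (u XOR v) * w = (u*w) XOR (v*w).
So we split each operand into its bit components and XOR the pairwise Nim products.
9 = 1 + 8 (as XOR of powers of 2).
9 = 1 + 8 (as XOR of powers of 2).
Using the standard Nim-product table on single bits:
  2*2 = 3,   2*4 = 8,   2*8 = 12,
  4*4 = 6,   4*8 = 11,  8*8 = 13,
and  1*x = x (identity), k*l = l*k (commutative).
Pairwise Nim products:
  1 * 1 = 1
  1 * 8 = 8
  8 * 1 = 8
  8 * 8 = 13
XOR them: 1 XOR 8 XOR 8 XOR 13 = 12.
Result: 9 * 9 = 12 (in Nim).

12


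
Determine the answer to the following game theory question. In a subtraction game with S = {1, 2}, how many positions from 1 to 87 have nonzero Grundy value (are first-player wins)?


Subtraction set S = {1, 2}, so G(n) = n mod 3.
G(n) = 0 when n is a multiple of 3.
Multiples of 3 in [1, 87]: 29
N-positions (nonzero Grundy) = 87 - 29 = 58

58


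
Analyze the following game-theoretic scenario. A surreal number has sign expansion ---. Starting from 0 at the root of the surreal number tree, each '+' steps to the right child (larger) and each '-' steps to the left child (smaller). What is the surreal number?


Sign expansion: ---
Rule: track bounds (lo, hi), initially (-inf, +inf). On '+', the current value becomes lo and we move to the simplest number in (value, hi): value + 1 if hi = +inf, otherwise the midpoint (value + hi)/2. On '-', the current value becomes hi and we move to value - 1 if lo = -inf, otherwise the midpoint (lo + value)/2.
Start at 0.
Step 1: sign = -, move left. Bounds: (-inf, 0). Value = -1
Step 2: sign = -, move left. Bounds: (-inf, -1). Value = -2
Step 3: sign = -, move left. Bounds: (-inf, -2). Value = -3
The surreal number with sign expansion --- is -3.

-3


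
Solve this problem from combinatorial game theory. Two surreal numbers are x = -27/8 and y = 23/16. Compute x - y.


x = -27/8, y = 23/16
Converting to common denominator: 16
x = -54/16, y = 23/16
x - y = -27/8 - 23/16 = -77/16

-77/16


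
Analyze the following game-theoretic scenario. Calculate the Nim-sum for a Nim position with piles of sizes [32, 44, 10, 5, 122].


We need the XOR (exclusive or) of all pile sizes.
After XOR-ing pile 1 (size 32): 0 XOR 32 = 32
After XOR-ing pile 2 (size 44): 32 XOR 44 = 12
After XOR-ing pile 3 (size 10): 12 XOR 10 = 6
After XOR-ing pile 4 (size 5): 6 XOR 5 = 3
After XOR-ing pile 5 (size 122): 3 XOR 122 = 121
The Nim-value of this position is 121.

121


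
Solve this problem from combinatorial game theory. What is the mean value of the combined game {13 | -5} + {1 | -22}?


G1 = {13 | -5}, G2 = {1 | -22}
Each is a switch {a | b} with numbers a > b; its mean value is (a + b)/2, and mean value is additive over game sums: m(G1 + G2) = m(G1) + m(G2).
Mean of G1 = (13 + (-5))/2 = 8/2 = 4
Mean of G2 = (1 + (-22))/2 = -21/2 = -21/2
Mean of G1 + G2 = 4 + -21/2 = -13/2

-13/2


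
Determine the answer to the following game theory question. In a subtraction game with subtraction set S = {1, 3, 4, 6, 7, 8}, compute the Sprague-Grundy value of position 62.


The subtraction set is S = {1, 3, 4, 6, 7, 8}.
G(k) = mex{ G(k - s) : s in S, s <= k }. We compute iteratively: G(0) = 0.
G(1) = mex({0}) = 1
G(2) = mex({1}) = 0
G(3) = mex({0}) = 1
G(4) = mex({0, 1}) = 2
G(5) = mex({0, 1, 2}) = 3
G(6) = mex({0, 1, 3}) = 2
G(7) = mex({0, 1, 2}) = 3
G(8) = mex({0, 1, 2, 3}) = 4
G(9) = mex({0, 1, 2, 3, 4}) = 5
G(10) = mex({0, 1, 2, 3, 5}) = 4
G(11) = mex({1, 2, 3, 4}) = 0
G(12) = mex({0, 2, 3, 4, 5}) = 1
G(13) = mex({1, 2, 3, 4, 5}) = 0
G(14) = mex({0, 2, 3, 4}) = 1
G(15) = mex({0, 1, 3, 4, 5}) = 2
G(16) = mex({0, 1, 2, 4, 5}) = 3
G(17) = mex({0, 1, 3, 4, 5}) = 2
G(18) = mex({0, 1, 2, 4}) = 3
Observe that G(11)..G(18) = 0, 1, 0, 1, 2, 3, 2, 3 repeats G(0)..G(7) = 0, 1, 0, 1, 2, 3, 2, 3.
For k >= max(S) = 8, G(k) is determined by the previous 8 values G(k-8)..G(k-1); a window of 8 consecutive values has recurred shifted by 11, so by induction G(k + 11) = G(k) for all k >= 0: the sequence is periodic from the start with period 11.
One period: G(0..10) = 0, 1, 0, 1, 2, 3, 2, 3, 4, 5, 4.
62 mod 11 = 7, so G(62) = G(7) = 3.

3


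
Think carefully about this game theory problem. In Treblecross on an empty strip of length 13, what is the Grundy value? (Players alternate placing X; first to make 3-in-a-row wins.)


Treblecross: place X on empty cells; 3-in-a-row wins.
Playing within two cells of an existing X lets the opponent win at once, so sensible play treats the cells i-2..i+2 around each X as dead. The player left with no safe cell loses, so this is a normal-play take-away game on strips of safe cells.
Placing X at cell i (0-indexed) of a strip of k safe cells leaves independent strips of sizes max(0, i-2) and max(0, k-i-3). Hence G(k) = mex{ G(max(0,i-2)) XOR G(max(0,k-i-3)) : 0 <= i < k }, with G(0) = 0.
G(1): splits (0,0):0^0=0 -> mex({0}) = 1
G(2): splits (0,0):0^0=0 -> mex({0}) = 1
G(3): splits (0,0):0^0=0 -> mex({0}) = 1
G(4): splits (0,1):0^1=1 (0,0):0^0=0 -> mex({0, 1}) = 2
G(5): splits (0,2):0^1=1 (0,1):0^1=1 (0,0):0^0=0 -> mex({0, 1}) = 2
G(6) = mex({1}) = 0
G(7) = mex({0, 1, 2}) = 3
G(8) = mex({0, 1, 2}) = 3
G(9) = mex({0, 2}) = 1
G(10) = mex({0, 2, 3}) = 1
G(11) = mex({0, 3}) = 1
G(12) = mex({1, 3}) = 0
G(13) = mex({0, 1, 2, 3}) = 4
Therefore G(13) = 4.

4


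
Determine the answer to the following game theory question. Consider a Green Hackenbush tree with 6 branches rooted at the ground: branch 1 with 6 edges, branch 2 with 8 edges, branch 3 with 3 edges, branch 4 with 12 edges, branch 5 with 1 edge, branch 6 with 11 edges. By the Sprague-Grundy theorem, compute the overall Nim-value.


The tree has 6 branches from the ground vertex.
In Green Hackenbush, the Nim-value of a simple path of length k is k.
Branch 1: length 6, Nim-value = 6
Branch 2: length 8, Nim-value = 8
Branch 3: length 3, Nim-value = 3
Branch 4: length 12, Nim-value = 12
Branch 5: length 1, Nim-value = 1
Branch 6: length 11, Nim-value = 11
Total Nim-value = XOR of all branch values:
0 XOR 6 = 6
6 XOR 8 = 14
14 XOR 3 = 13
13 XOR 12 = 1
1 XOR 1 = 0
0 XOR 11 = 11
Nim-value of the tree = 11

11


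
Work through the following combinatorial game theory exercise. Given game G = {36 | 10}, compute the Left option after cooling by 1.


Original game: {36 | 10} (a switch {a | b} with a > b).
Cooling by t (for t below the temperature (a - b)/2 = 13) taxes each move by t: {a | b} cooled by t is {a - t | b + t}.
Cooling amount: t = 1
Cooled Left option: 36 - 1 = 35
Cooled Right option: 10 + 1 = 11
Cooled game: {35 | 11}
Left option = 35

35


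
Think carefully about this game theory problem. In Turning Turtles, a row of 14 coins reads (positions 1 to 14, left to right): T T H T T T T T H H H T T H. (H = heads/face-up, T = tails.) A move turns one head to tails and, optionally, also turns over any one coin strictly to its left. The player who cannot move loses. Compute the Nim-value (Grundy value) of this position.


Coins: T T H T T T T T H H H T T H
Key fact: a single head at position k behaves exactly like a Nim heap of size k (turning it to T and optionally flipping a coin at j < k corresponds to moving the heap from k to j, or to 0), and heads combine as a disjunctive sum (two heads at the same place would cancel, matching j XOR j = 0). So the Nim-value is the XOR of the 1-indexed positions of the heads.
Face-up positions (1-indexed): [3, 9, 10, 11, 14]
XOR 0 with 3: 0 XOR 3 = 3
XOR 3 with 9: 3 XOR 9 = 10
XOR 10 with 10: 10 XOR 10 = 0
XOR 0 with 11: 0 XOR 11 = 11
XOR 11 with 14: 11 XOR 14 = 5
Nim-value = 5

5


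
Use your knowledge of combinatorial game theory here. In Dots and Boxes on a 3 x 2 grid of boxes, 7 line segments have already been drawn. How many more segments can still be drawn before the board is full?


Grid: 3 x 2 boxes, i.e. 4 rows and 3 columns of dots.
Horizontal edges: (rows + 1) * cols = 4 * 2 = 8
Vertical edges: rows * (cols + 1) = 3 * 3 = 9
Total edges: 8 + 9 = 17
Edges drawn: 7
Remaining: 17 - 7 = 10

10


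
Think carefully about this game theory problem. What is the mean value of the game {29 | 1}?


Game = {29 | 1}, a switch {a | b} with numbers a > b.
Its thermograph has left wall a - t and right wall b + t, which meet at t = (a - b)/2, where both equal (a + b)/2. So the mast (mean value) is at (a + b)/2.
Mean = (29 + (1))/2 = 30/2 = 15

15


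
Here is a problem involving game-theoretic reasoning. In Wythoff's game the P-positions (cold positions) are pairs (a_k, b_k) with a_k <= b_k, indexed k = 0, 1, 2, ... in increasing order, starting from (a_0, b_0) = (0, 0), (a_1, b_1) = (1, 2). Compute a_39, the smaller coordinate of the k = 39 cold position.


By Wythoff's theorem, a_k = floor(k * phi) and b_k = floor(k * phi^2) = a_k + k, where phi = (1 + sqrt(5))/2 is the golden ratio.
phi = (1 + sqrt(5))/2 = 1.618034
k = 39
k * phi = 39 * 1.618034 = 63.103326
a_39 = floor(k * phi) = 63

63


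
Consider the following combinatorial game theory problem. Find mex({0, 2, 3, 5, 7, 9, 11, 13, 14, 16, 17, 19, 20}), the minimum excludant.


Set = {0, 2, 3, 5, 7, 9, 11, 13, 14, 16, 17, 19, 20}
0 is in the set.
1 is NOT in the set. This is the mex.
mex = 1

1


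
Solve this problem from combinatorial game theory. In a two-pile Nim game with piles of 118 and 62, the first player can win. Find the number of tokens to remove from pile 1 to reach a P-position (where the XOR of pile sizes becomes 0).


Piles: 118 and 62
Current XOR: 118 XOR 62 = 72 (non-zero, so this is an N-position).
To make the XOR zero, we need to find a move that balances the piles.
For pile 1 (size 118): target = 118 XOR 72 = 62
We reduce pile 1 from 118 to 62.
Tokens removed: 118 - 62 = 56
Verification: 62 XOR 62 = 0

56


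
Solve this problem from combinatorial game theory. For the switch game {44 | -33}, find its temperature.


The game is {44 | -33}, a switch {a | b} with numbers a > b.
Cooling {a | b} by t gives {a - t | b + t}, which stops being hot when a - t = b + t, i.e. at t = (a - b)/2. So the temperature of a switch is (a - b)/2.
Temperature = (Left option - Right option) / 2
= (44 - (-33)) / 2
= 77 / 2
= 77/2

77/2


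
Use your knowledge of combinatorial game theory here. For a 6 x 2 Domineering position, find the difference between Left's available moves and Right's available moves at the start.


Board is 6 x 2 (rows x cols).
Left (vertical) placements: (rows-1) * cols = 5 * 2 = 10
Right (horizontal) placements: rows * (cols-1) = 6 * 1 = 6
Advantage = Left - Right = 10 - 6 = 4

4


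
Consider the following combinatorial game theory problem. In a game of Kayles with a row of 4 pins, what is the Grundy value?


Kayles: a move removes 1 or 2 adjacent pins from a contiguous row.
Removing pins from a row of k leaves two independent rows (a, b) with a + b = k - 1 (one pin) or a + b = k - 2 (two pins); an end removal gives a = 0.
By Sprague-Grundy, G(k) = mex{ G(a) XOR G(b) } over all these splits. G(0) = 0.
G(1): splits (0,0):0^0=0 -> mex({0}) = 1
G(2): splits (0,1):0^1=1 (0,0):0^0=0 -> mex({0, 1}) = 2
G(3): splits (0,2):0^2=2 (1,1):1^1=0 (0,1):0^1=1 -> mex({0, 1, 2}) = 3
G(4): splits (0,3):0^3=3 (1,2):1^2=3 (0,2):0^2=2 (1,1):1^1=0 -> mex({0, 2, 3}) = 1
Therefore G(4) = 1.

1


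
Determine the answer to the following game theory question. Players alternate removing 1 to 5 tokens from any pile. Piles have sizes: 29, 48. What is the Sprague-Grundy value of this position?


Subtraction set: {1, 2, 3, 4, 5}
For this subtraction set, G(n) = n mod 6 (period = max + 1 = 6).
Pile 1 (size 29): G(29) = 29 mod 6 = 5
Pile 2 (size 48): G(48) = 48 mod 6 = 0
Total Grundy value = XOR of all: 5 XOR 0 = 5

5


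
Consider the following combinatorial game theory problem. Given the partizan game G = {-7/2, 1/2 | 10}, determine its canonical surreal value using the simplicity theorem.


Left options: {-7/2, 1/2}, max = 1/2
Right options: {10}, min = 10
All options are numbers and max(Left) < min(Right), so by the simplicity theorem the value is the simplest (earliest-born) number strictly between 1/2 and 10.
Integers 1 through 9 all lie strictly between 1/2 and 10.
Among integers, the simplest (lowest birthday = smallest |n|; 0 is born on day 0, +-n on day n) is 1.
No non-integer in the interval can be simpler: if x is a non-integer in the interval, then floor(x) or ceil(x) also lies in the interval (the interval contains an integer), and both are proper prefixes of x's sign expansion, i.e. born earlier. So the game value is 1.
Game value = 1

1


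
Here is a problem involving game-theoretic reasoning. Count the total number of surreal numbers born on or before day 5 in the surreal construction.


Day 0: {|} = 0 is born. Count = 1.
Day n: the number of surreal numbers born by day n is 2^(n+1) - 1.
By day 0: 2^1 - 1 = 1
By day 1: 2^2 - 1 = 3
By day 2: 2^3 - 1 = 7
By day 3: 2^4 - 1 = 15
By day 4: 2^5 - 1 = 31
By day 5: 2^6 - 1 = 63
By day 5: 63 surreal numbers.

63


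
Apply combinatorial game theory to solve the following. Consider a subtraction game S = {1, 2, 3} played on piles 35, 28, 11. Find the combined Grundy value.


Subtraction set: {1, 2, 3}
For this subtraction set, G(n) = n mod 4 (period = max + 1 = 4).
Pile 1 (size 35): G(35) = 35 mod 4 = 3
Pile 2 (size 28): G(28) = 28 mod 4 = 0
Pile 3 (size 11): G(11) = 11 mod 4 = 3
Total Grundy value = XOR of all: 3 XOR 0 XOR 3 = 0

0


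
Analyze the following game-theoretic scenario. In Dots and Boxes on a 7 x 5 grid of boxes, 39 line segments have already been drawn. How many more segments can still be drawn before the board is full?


Grid: 7 x 5 boxes, i.e. 8 rows and 6 columns of dots.
Horizontal edges: (rows + 1) * cols = 8 * 5 = 40
Vertical edges: rows * (cols + 1) = 7 * 6 = 42
Total edges: 40 + 42 = 82
Edges drawn: 39
Remaining: 82 - 39 = 43

43


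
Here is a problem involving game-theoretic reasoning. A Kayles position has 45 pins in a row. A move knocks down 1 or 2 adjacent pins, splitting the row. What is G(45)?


Kayles: a move removes 1 or 2 adjacent pins from a contiguous row.
Removing pins from a row of k leaves two independent rows (a, b) with a + b = k - 1 (one pin) or a + b = k - 2 (two pins); an end removal gives a = 0.
By Sprague-Grundy, G(k) = mex{ G(a) XOR G(b) } over all these splits. G(0) = 0.
G(1): splits (0,0):0^0=0 -> mex({0}) = 1
G(2): splits (0,1):0^1=1 (0,0):0^0=0 -> mex({0, 1}) = 2
G(3): splits (0,2):0^2=2 (1,1):1^1=0 (0,1):0^1=1 -> mex({0, 1, 2}) = 3
G(4): splits (0,3):0^3=3 (1,2):1^2=3 (0,2):0^2=2 (1,1):1^1=0 -> mex({0, 2, 3}) = 1
G(5): splits (0,4):0^1=1 (1,3):1^3=2 (2,2):2^2=0 (0,3):0^3=3 (1,2):1^2=3 -> mex({0, 1, 2, 3}) = 4
G(6) = mex({0, 1, 2, 4}) = 3
G(7) = mex({0, 1, 3, 4, 5}) = 2
G(8) = mex({0, 2, 3, 5, 6}) = 1
G(9) = mex({0, 1, 2, 3, 6, 7}) = 4
G(10) = mex({0, 1, 3, 4, 5, 7}) = 2
G(11) = mex({0, 1, 2, 3, 4, 5}) = 6
G(12) = mex({0, 1, 2, 3, 5, 6, 7}) = 4
G(13) = mex({0, 2, 3, 4, 6, 7}) = 1
G(14) = mex({0, 1, 4, 5, 6, 7}) = 2
G(15) = mex({0, 1, 2, 3, 4, 5, 6}) = 7
G(16) = mex({0, 2, 3, 5, 6, 7}) = 1
G(17) = mex({0, 1, 2, 3, 5, 6, 7}) = 4
G(18) = mex({0, 1, 2, 4, 5, 6}) = 3
G(19) = mex({0, 1, 3, 4, 5, 7}) = 2
G(20) = mex({0, 2, 3, 4, 5, 6, 7}) = 1
G(21) = mex({0, 1, 2, 3, 5, 6, 7}) = 4
G(22) = mex({0, 1, 2, 3, 4, 5, 7}) = 6
G(23) = mex({0, 1, 2, 3, 4, 5, 6}) = 7
G(24) = mex({0, 1, 2, 3, 5, 6, 7}) = 4
G(25) = mex({0, 2, 3, 4, 6, 7}) = 1
G(26) = mex({0, 1, 3, 4, 5, 6, 7}) = 2
G(27) = mex({0, 1, 2, 3, 4, 5, 6, 7}) = 8
G(28) = mex({0, 1, 2, 3, 4, 6, 7, 8}) = 5
G(29) = mex({0, 1, 2, 3, 5, 6, 7, 8, 9}) = 4
G(30) = mex({0, 1, 2, 3, 4, 5, 6, 9, 10}) = 7
G(31) = mex({0, 1, 3, 4, 5, 7, 10, 11}) = 2
G(32) = mex({0, 2, 3, 4, 5, 6, 7, 9, 11}) = 1
G(33) = mex({0, 1, 2, 3, 4, 5, 6, 7, 9, 12}) = 8
G(34) = mex({0, 1, 2, 3, 4, 5, 7, 8, 11, 12}) = 6
G(35) = mex({0, 1, 2, 3, 4, 5, 6, 8, 9, 10, 11}) = 7
G(36) = mex({0, 1, 2, 3, 5, 6, 7, 9, 10}) = 4
G(37) = mex({0, 2, 3, 4, 6, 7, 9, 10, 11, 12}) = 1
G(38) = mex({0, 1, 3, 4, 5, 6, 7, 9, 10, 11, 12}) = 2
G(39) = mex({0, 1, 2, 4, 5, 6, 7, 9, 10, 12, 14}) = 3
G(40) = mex({0, 2, 3, 4, 6, 7, 11, 12, 14}) = 1
G(41) = mex({0, 1, 2, 3, 5, 6, 7, 9, 10, 11, 12}) = 4
G(42) = mex({0, 1, 2, 3, 4, 5, 6, 9, 10}) = 7
G(43) = mex({0, 1, 3, 4, 5, 7, 9, 10, 12, 15}) = 2
G(44) = mex({0, 2, 3, 4, 5, 6, 7, 9, 10, 12, 15}) = 1
G(45) = mex({0, 1, 2, 3, 4, 5, 6, 7, 9, 10, 12, 14}) = 8
Therefore G(45) = 8.

8


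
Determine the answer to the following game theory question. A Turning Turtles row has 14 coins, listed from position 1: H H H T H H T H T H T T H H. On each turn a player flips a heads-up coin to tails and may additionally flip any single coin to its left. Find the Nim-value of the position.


Coins: H H H T H H T H T H T T H H
Key fact: a single head at position k behaves exactly like a Nim heap of size k (turning it to T and optionally flipping a coin at j < k corresponds to moving the heap from k to j, or to 0), and heads combine as a disjunctive sum (two heads at the same place would cancel, matching j XOR j = 0). So the Nim-value is the XOR of the 1-indexed positions of the heads.
Face-up positions (1-indexed): [1, 2, 3, 5, 6, 8, 10, 13, 14]
XOR 0 with 1: 0 XOR 1 = 1
XOR 1 with 2: 1 XOR 2 = 3
XOR 3 with 3: 3 XOR 3 = 0
XOR 0 with 5: 0 XOR 5 = 5
XOR 5 with 6: 5 XOR 6 = 3
XOR 3 with 8: 3 XOR 8 = 11
XOR 11 with 10: 11 XOR 10 = 1
XOR 1 with 13: 1 XOR 13 = 12
XOR 12 with 14: 12 XOR 14 = 2
Nim-value = 2

2


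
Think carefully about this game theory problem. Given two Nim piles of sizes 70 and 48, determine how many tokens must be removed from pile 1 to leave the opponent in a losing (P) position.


Piles: 70 and 48
Current XOR: 70 XOR 48 = 118 (non-zero, so this is an N-position).
To make the XOR zero, we need to find a move that balances the piles.
For pile 1 (size 70): target = 70 XOR 118 = 48
We reduce pile 1 from 70 to 48.
Tokens removed: 70 - 48 = 22
Verification: 48 XOR 48 = 0

22


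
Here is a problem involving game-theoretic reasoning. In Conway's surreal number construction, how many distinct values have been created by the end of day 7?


Day 0: {|} = 0 is born. Count = 1.
Day n: the number of surreal numbers born by day n is 2^(n+1) - 1.
By day 0: 2^1 - 1 = 1
By day 1: 2^2 - 1 = 3
By day 2: 2^3 - 1 = 7
By day 3: 2^4 - 1 = 15
By day 4: 2^5 - 1 = 31
By day 5: 2^6 - 1 = 63
By day 6: 2^7 - 1 = 127
By day 7: 2^8 - 1 = 255
By day 7: 255 surreal numbers.

255


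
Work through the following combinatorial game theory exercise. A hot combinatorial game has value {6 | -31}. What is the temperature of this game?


The game is {6 | -31}, a switch {a | b} with numbers a > b.
Cooling {a | b} by t gives {a - t | b + t}, which stops being hot when a - t = b + t, i.e. at t = (a - b)/2. So the temperature of a switch is (a - b)/2.
Temperature = (Left option - Right option) / 2
= (6 - (-31)) / 2
= 37 / 2
= 37/2

37/2


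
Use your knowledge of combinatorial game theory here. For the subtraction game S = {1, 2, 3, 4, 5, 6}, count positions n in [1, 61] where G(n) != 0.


Subtraction set S = {1, 2, 3, 4, 5, 6}, so G(n) = n mod 7.
G(n) = 0 when n is a multiple of 7.
Multiples of 7 in [1, 61]: 8
N-positions (nonzero Grundy) = 61 - 8 = 53

53


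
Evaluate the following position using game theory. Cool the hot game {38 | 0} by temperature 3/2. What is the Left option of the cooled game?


Original game: {38 | 0} (a switch {a | b} with a > b).
Cooling by t (for t below the temperature (a - b)/2 = 19) taxes each move by t: {a | b} cooled by t is {a - t | b + t}.
Cooling amount: t = 3/2
Cooled Left option: 38 - 3/2 = 73/2
Cooled Right option: 0 + 3/2 = 3/2
Cooled game: {73/2 | 3/2}
Left option = 73/2

73/2


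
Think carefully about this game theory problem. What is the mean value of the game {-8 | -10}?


Game = {-8 | -10}, a switch {a | b} with numbers a > b.
Its thermograph has left wall a - t and right wall b + t, which meet at t = (a - b)/2, where both equal (a + b)/2. So the mast (mean value) is at (a + b)/2.
Mean = (-8 + (-10))/2 = -18/2 = -9

-9


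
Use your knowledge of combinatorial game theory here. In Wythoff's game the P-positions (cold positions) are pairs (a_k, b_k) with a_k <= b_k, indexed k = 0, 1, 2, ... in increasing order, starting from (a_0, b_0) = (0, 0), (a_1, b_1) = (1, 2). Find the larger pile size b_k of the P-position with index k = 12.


By Wythoff's theorem, a_k = floor(k * phi) and b_k = floor(k * phi^2) = a_k + k, where phi = (1 + sqrt(5))/2 is the golden ratio.
phi = (1 + sqrt(5))/2 = 1.618034
phi^2 = phi + 1 = 2.618034
k = 12
k * phi^2 = 12 * 2.618034 = 31.416408
b_12 = floor(k * phi^2) = 31 (check: a_12 + k = 19 + 12 = 31)

31


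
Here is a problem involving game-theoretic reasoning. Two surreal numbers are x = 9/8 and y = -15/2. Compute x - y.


x = 9/8, y = -15/2
Converting to common denominator: 8
x = 9/8, y = -60/8
x - y = 9/8 - -15/2 = 69/8

69/8


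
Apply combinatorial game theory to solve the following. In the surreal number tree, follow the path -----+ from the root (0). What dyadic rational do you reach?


Sign expansion: -----+
Rule: track bounds (lo, hi), initially (-inf, +inf). On '+', the current value becomes lo and we move to the simplest number in (value, hi): value + 1 if hi = +inf, otherwise the midpoint (value + hi)/2. On '-', the current value becomes hi and we move to value - 1 if lo = -inf, otherwise the midpoint (lo + value)/2.
Start at 0.
Step 1: sign = -, move left. Bounds: (-inf, 0). Value = -1
Step 2: sign = -, move left. Bounds: (-inf, -1). Value = -2
Step 3: sign = -, move left. Bounds: (-inf, -2). Value = -3
Step 4: sign = -, move left. Bounds: (-inf, -3). Value = -4
Step 5: sign = -, move left. Bounds: (-inf, -4). Value = -5
Step 6: sign = +, move right. Bounds: (-5, -4). Value = -9/2
The surreal number with sign expansion -----+ is -9/2.

-9/2


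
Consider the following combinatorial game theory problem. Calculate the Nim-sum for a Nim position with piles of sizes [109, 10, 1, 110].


We need the XOR (exclusive or) of all pile sizes.
After XOR-ing pile 1 (size 109): 0 XOR 109 = 109
After XOR-ing pile 2 (size 10): 109 XOR 10 = 103
After XOR-ing pile 3 (size 1): 103 XOR 1 = 102
After XOR-ing pile 4 (size 110): 102 XOR 110 = 8
The Nim-value of this position is 8.

8


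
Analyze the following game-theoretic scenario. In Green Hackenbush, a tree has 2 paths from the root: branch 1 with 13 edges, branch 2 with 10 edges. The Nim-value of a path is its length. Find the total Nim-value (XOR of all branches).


The tree has 2 branches from the ground vertex.
In Green Hackenbush, the Nim-value of a simple path of length k is k.
Branch 1: length 13, Nim-value = 13
Branch 2: length 10, Nim-value = 10
Total Nim-value = XOR of all branch values:
0 XOR 13 = 13
13 XOR 10 = 7
Nim-value of the tree = 7

7


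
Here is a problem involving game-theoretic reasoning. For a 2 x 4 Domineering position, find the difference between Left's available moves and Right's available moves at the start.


Board is 2 x 4 (rows x cols).
Left (vertical) placements: (rows-1) * cols = 1 * 4 = 4
Right (horizontal) placements: rows * (cols-1) = 2 * 3 = 6
Advantage = Left - Right = 4 - 6 = -2

-2


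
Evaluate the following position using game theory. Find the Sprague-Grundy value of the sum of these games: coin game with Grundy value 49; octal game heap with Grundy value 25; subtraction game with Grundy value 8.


By the Sprague-Grundy theorem, the Grundy value of a sum of games is the XOR of individual Grundy values.
coin game: Grundy value = 49. Running XOR: 0 XOR 49 = 49
octal game heap: Grundy value = 25. Running XOR: 49 XOR 25 = 40
subtraction game: Grundy value = 8. Running XOR: 40 XOR 8 = 32
The combined Grundy value is 32.

32


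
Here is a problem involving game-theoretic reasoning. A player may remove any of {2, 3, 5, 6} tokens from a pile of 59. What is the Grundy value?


The subtraction set is S = {2, 3, 5, 6}.
G(k) = mex{ G(k - s) : s in S, s <= k }. We compute iteratively: G(0) = 0.
G(1) = mex({}) = 0
G(2) = mex({0}) = 1
G(3) = mex({0}) = 1
G(4) = mex({0, 1}) = 2
G(5) = mex({0, 1}) = 2
G(6) = mex({0, 1, 2}) = 3
G(7) = mex({0, 1, 2}) = 3
G(8) = mex({1, 2, 3}) = 0
G(9) = mex({1, 2, 3}) = 0
G(10) = mex({0, 2, 3}) = 1
G(11) = mex({0, 2, 3}) = 1
G(12) = mex({0, 1, 3}) = 2
G(13) = mex({0, 1, 3}) = 2
Observe that G(8)..G(13) = 0, 0, 1, 1, 2, 2 repeats G(0)..G(5) = 0, 0, 1, 1, 2, 2.
For k >= max(S) = 6, G(k) is determined by the previous 6 values G(k-6)..G(k-1); a window of 6 consecutive values has recurred shifted by 8, so by induction G(k + 8) = G(k) for all k >= 0: the sequence is periodic from the start with period 8.
One period: G(0..7) = 0, 0, 1, 1, 2, 2, 3, 3.
59 mod 8 = 3, so G(59) = G(3) = 1.

1


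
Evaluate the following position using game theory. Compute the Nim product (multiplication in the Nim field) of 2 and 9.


Nim multiplication is bilinear over XOR: (u XOR v) * w = (u*w) XOR (v*w).
So we split each operand into its bit components and XOR the pairwise Nim products.
2 = 2 (as XOR of powers of 2).
9 = 1 + 8 (as XOR of powers of 2).
Using the standard Nim-product table on single bits:
  2*2 = 3,   2*4 = 8,   2*8 = 12,
  4*4 = 6,   4*8 = 11,  8*8 = 13,
and  1*x = x (identity), k*l = l*k (commutative).
Pairwise Nim products:
  2 * 1 = 2
  2 * 8 = 12
XOR them: 2 XOR 12 = 14.
Result: 2 * 9 = 14 (in Nim).

14


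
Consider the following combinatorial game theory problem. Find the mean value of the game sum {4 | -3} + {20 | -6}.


G1 = {4 | -3}, G2 = {20 | -6}
Each is a switch {a | b} with numbers a > b; its mean value is (a + b)/2, and mean value is additive over game sums: m(G1 + G2) = m(G1) + m(G2).
Mean of G1 = (4 + (-3))/2 = 1/2 = 1/2
Mean of G2 = (20 + (-6))/2 = 14/2 = 7
Mean of G1 + G2 = 1/2 + 7 = 15/2

15/2


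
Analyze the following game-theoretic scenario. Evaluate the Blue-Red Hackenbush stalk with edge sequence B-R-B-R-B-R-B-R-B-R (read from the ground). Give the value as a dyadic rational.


Edges (from ground): B-R-B-R-B-R-B-R-B-R
By Berlekamp's sign-expansion rule, a Blue-Red Hackenbush stalk has the value of the surreal number whose sign sequence is the edge sequence with B -> + and R -> -.
Sign sequence: +-+-+-+-+-
Trace the sign expansion in the surreal number tree, starting from 0:
Edge 1: B (sign +) -> bounds (0, +inf), value = 1
Edge 2: R (sign -) -> bounds (0, 1), value = 1/2
Edge 3: B (sign +) -> bounds (1/2, 1), value = 3/4
Edge 4: R (sign -) -> bounds (1/2, 3/4), value = 5/8
Edge 5: B (sign +) -> bounds (5/8, 3/4), value = 11/16
Edge 6: R (sign -) -> bounds (5/8, 11/16), value = 21/32
Edge 7: B (sign +) -> bounds (21/32, 11/16), value = 43/64
Edge 8: R (sign -) -> bounds (21/32, 43/64), value = 85/128
Edge 9: B (sign +) -> bounds (85/128, 43/64), value = 171/256
Edge 10: R (sign -) -> bounds (85/128, 171/256), value = 341/512
Game value = 341/512

341/512


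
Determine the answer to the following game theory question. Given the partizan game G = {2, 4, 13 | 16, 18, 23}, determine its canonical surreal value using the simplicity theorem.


Left options: {2, 4, 13}, max = 13
Right options: {16, 18, 23}, min = 16
All options are numbers and max(Left) < min(Right), so by the simplicity theorem the value is the simplest (earliest-born) number strictly between 13 and 16.
Integers 14 through 15 all lie strictly between 13 and 16.
Among integers, the simplest (lowest birthday = smallest |n|; 0 is born on day 0, +-n on day n) is 14.
No non-integer in the interval can be simpler: if x is a non-integer in the interval, then floor(x) or ceil(x) also lies in the interval (the interval contains an integer), and both are proper prefixes of x's sign expansion, i.e. born earlier. So the game value is 14.
Game value = 14

14


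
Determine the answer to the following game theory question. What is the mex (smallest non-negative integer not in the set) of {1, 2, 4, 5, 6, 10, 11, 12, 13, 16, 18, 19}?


Set = {1, 2, 4, 5, 6, 10, 11, 12, 13, 16, 18, 19}
0 is NOT in the set. This is the mex.
mex = 0

0


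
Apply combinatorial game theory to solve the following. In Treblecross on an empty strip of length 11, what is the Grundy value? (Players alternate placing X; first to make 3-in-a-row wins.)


Treblecross: place X on empty cells; 3-in-a-row wins.
Playing within two cells of an existing X lets the opponent win at once, so sensible play treats the cells i-2..i+2 around each X as dead. The player left with no safe cell loses, so this is a normal-play take-away game on strips of safe cells.
Placing X at cell i (0-indexed) of a strip of k safe cells leaves independent strips of sizes max(0, i-2) and max(0, k-i-3). Hence G(k) = mex{ G(max(0,i-2)) XOR G(max(0,k-i-3)) : 0 <= i < k }, with G(0) = 0.
G(1): splits (0,0):0^0=0 -> mex({0}) = 1
G(2): splits (0,0):0^0=0 -> mex({0}) = 1
G(3): splits (0,0):0^0=0 -> mex({0}) = 1
G(4): splits (0,1):0^1=1 (0,0):0^0=0 -> mex({0, 1}) = 2
G(5): splits (0,2):0^1=1 (0,1):0^1=1 (0,0):0^0=0 -> mex({0, 1}) = 2
G(6) = mex({1}) = 0
G(7) = mex({0, 1, 2}) = 3
G(8) = mex({0, 1, 2}) = 3
G(9) = mex({0, 2}) = 1
G(10) = mex({0, 2, 3}) = 1
G(11) = mex({0, 3}) = 1
Therefore G(11) = 1.

1


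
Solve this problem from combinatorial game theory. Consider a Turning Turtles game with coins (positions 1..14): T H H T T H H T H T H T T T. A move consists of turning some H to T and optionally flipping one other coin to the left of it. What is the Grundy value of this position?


Coins: T H H T T H H T H T H T T T
Key fact: a single head at position k behaves exactly like a Nim heap of size k (turning it to T and optionally flipping a coin at j < k corresponds to moving the heap from k to j, or to 0), and heads combine as a disjunctive sum (two heads at the same place would cancel, matching j XOR j = 0). So the Nim-value is the XOR of the 1-indexed positions of the heads.
Face-up positions (1-indexed): [2, 3, 6, 7, 9, 11]
XOR 0 with 2: 0 XOR 2 = 2
XOR 2 with 3: 2 XOR 3 = 1
XOR 1 with 6: 1 XOR 6 = 7
XOR 7 with 7: 7 XOR 7 = 0
XOR 0 with 9: 0 XOR 9 = 9
XOR 9 with 11: 9 XOR 11 = 2
Nim-value = 2

2


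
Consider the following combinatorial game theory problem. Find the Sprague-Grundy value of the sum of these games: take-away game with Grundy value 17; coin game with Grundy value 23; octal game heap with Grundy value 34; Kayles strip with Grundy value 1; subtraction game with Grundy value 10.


By the Sprague-Grundy theorem, the Grundy value of a sum of games is the XOR of individual Grundy values.
take-away game: Grundy value = 17. Running XOR: 0 XOR 17 = 17
coin game: Grundy value = 23. Running XOR: 17 XOR 23 = 6
octal game heap: Grundy value = 34. Running XOR: 6 XOR 34 = 36
Kayles strip: Grundy value = 1. Running XOR: 36 XOR 1 = 37
subtraction game: Grundy value = 10. Running XOR: 37 XOR 10 = 47
The combined Grundy value is 47.

47


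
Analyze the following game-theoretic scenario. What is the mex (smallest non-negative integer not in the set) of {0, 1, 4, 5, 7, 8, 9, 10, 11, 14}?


Set = {0, 1, 4, 5, 7, 8, 9, 10, 11, 14}
0 is in the set.
1 is in the set.
2 is NOT in the set. This is the mex.
mex = 2

2


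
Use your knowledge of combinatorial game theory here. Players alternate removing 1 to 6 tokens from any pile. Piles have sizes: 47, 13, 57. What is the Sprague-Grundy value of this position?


Subtraction set: {1, 2, 3, 4, 5, 6}
For this subtraction set, G(n) = n mod 7 (period = max + 1 = 7).
Pile 1 (size 47): G(47) = 47 mod 7 = 5
Pile 2 (size 13): G(13) = 13 mod 7 = 6
Pile 3 (size 57): G(57) = 57 mod 7 = 1
Total Grundy value = XOR of all: 5 XOR 6 XOR 1 = 2

2


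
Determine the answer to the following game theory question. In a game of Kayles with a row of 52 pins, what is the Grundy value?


Kayles: a move removes 1 or 2 adjacent pins from a contiguous row.
Removing pins from a row of k leaves two independent rows (a, b) with a + b = k - 1 (one pin) or a + b = k - 2 (two pins); an end removal gives a = 0.
By Sprague-Grundy, G(k) = mex{ G(a) XOR G(b) } over all these splits. G(0) = 0.
G(1): splits (0,0):0^0=0 -> mex({0}) = 1
G(2): splits (0,1):0^1=1 (0,0):0^0=0 -> mex({0, 1}) = 2
G(3): splits (0,2):0^2=2 (1,1):1^1=0 (0,1):0^1=1 -> mex({0, 1, 2}) = 3
G(4): splits (0,3):0^3=3 (1,2):1^2=3 (0,2):0^2=2 (1,1):1^1=0 -> mex({0, 2, 3}) = 1
G(5): splits (0,4):0^1=1 (1,3):1^3=2 (2,2):2^2=0 (0,3):0^3=3 (1,2):1^2=3 -> mex({0, 1, 2, 3}) = 4
G(6) = mex({0, 1, 2, 4}) = 3
G(7) = mex({0, 1, 3, 4, 5}) = 2
G(8) = mex({0, 2, 3, 5, 6}) = 1
G(9) = mex({0, 1, 2, 3, 6, 7}) = 4
G(10) = mex({0, 1, 3, 4, 5, 7}) = 2
G(11) = mex({0, 1, 2, 3, 4, 5}) = 6
G(12) = mex({0, 1, 2, 3, 5, 6, 7}) = 4
G(13) = mex({0, 2, 3, 4, 6, 7}) = 1
G(14) = mex({0, 1, 4, 5, 6, 7}) = 2
G(15) = mex({0, 1, 2, 3, 4, 5, 6}) = 7
G(16) = mex({0, 2, 3, 5, 6, 7}) = 1
G(17) = mex({0, 1, 2, 3, 5, 6, 7}) = 4
G(18) = mex({0, 1, 2, 4, 5, 6}) = 3
G(19) = mex({0, 1, 3, 4, 5, 7}) = 2
G(20) = mex({0, 2, 3, 4, 5, 6, 7}) = 1
G(21) = mex({0, 1, 2, 3, 5, 6, 7}) = 4
G(22) = mex({0, 1, 2, 3, 4, 5, 7}) = 6
G(23) = mex({0, 1, 2, 3, 4, 5, 6}) = 7
G(24) = mex({0, 1, 2, 3, 5, 6, 7}) = 4
G(25) = mex({0, 2, 3, 4, 6, 7}) = 1
G(26) = mex({0, 1, 3, 4, 5, 6, 7}) = 2
G(27) = mex({0, 1, 2, 3, 4, 5, 6, 7}) = 8
G(28) = mex({0, 1, 2, 3, 4, 6, 7, 8}) = 5
G(29) = mex({0, 1, 2, 3, 5, 6, 7, 8, 9}) = 4
G(30) = mex({0, 1, 2, 3, 4, 5, 6, 9, 10}) = 7
G(31) = mex({0, 1, 3, 4, 5, 7, 10, 11}) = 2
G(32) = mex({0, 2, 3, 4, 5, 6, 7, 9, 11}) = 1
G(33) = mex({0, 1, 2, 3, 4, 5, 6, 7, 9, 12}) = 8
G(34) = mex({0, 1, 2, 3, 4, 5, 7, 8, 11, 12}) = 6
G(35) = mex({0, 1, 2, 3, 4, 5, 6, 8, 9, 10, 11}) = 7
G(36) = mex({0, 1, 2, 3, 5, 6, 7, 9, 10}) = 4
G(37) = mex({0, 2, 3, 4, 6, 7, 9, 10, 11, 12}) = 1
G(38) = mex({0, 1, 3, 4, 5, 6, 7, 9, 10, 11, 12}) = 2
G(39) = mex({0, 1, 2, 4, 5, 6, 7, 9, 10, 12, 14}) = 3
G(40) = mex({0, 2, 3, 4, 6, 7, 11, 12, 14}) = 1
G(41) = mex({0, 1, 2, 3, 5, 6, 7, 9, 10, 11, 12}) = 4
G(42) = mex({0, 1, 2, 3, 4, 5, 6, 9, 10}) = 7
G(43) = mex({0, 1, 3, 4, 5, 7, 9, 10, 12, 15}) = 2
G(44) = mex({0, 2, 3, 4, 5, 6, 7, 9, 10, 12, 15}) = 1
G(45) = mex({0, 1, 2, 3, 4, 5, 6, 7, 9, 10, 12, 14}) = 8
G(46) = mex({0, 1, 3, 4, 5, 7, 8, 11, 12, 14}) = 2
G(47) = mex({0, 1, 2, 3, 4, 5, 6, 8, 9, 10, 11, 12}) = 7
G(48) = mex({0, 1, 2, 3, 5, 6, 7, 9, 10}) = 4
G(49) = mex({0, 2, 3, 4, 6, 7, 9, 10, 11, 12, 15}) = 1
G(50) = mex({0, 1, 4, 5, 6, 7, 9, 11, 12, 14, 15}) = 2
G(51) = mex({0, 1, 2, 3, 4, 5, 6, 7, 9, 12, 14, 15}) = 8
G(52) = mex({0, 2, 3, 4, 5, 6, 7, 8, 11, 12, 15}) = 1
Therefore G(52) = 1.

1


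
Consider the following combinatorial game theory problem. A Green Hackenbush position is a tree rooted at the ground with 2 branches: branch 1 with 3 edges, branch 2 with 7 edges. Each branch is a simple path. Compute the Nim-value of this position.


The tree has 2 branches from the ground vertex.
In Green Hackenbush, the Nim-value of a simple path of length k is k.
Branch 1: length 3, Nim-value = 3
Branch 2: length 7, Nim-value = 7
Total Nim-value = XOR of all branch values:
0 XOR 3 = 3
3 XOR 7 = 4
Nim-value of the tree = 4

4


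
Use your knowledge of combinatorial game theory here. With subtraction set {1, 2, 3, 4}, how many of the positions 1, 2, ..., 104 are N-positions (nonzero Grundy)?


Subtraction set S = {1, 2, 3, 4}, so G(n) = n mod 5.
G(n) = 0 when n is a multiple of 5.
Multiples of 5 in [1, 104]: 20
N-positions (nonzero Grundy) = 104 - 20 = 84

84


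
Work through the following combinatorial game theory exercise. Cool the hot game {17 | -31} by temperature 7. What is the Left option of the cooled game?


Original game: {17 | -31} (a switch {a | b} with a > b).
Cooling by t (for t below the temperature (a - b)/2 = 24) taxes each move by t: {a | b} cooled by t is {a - t | b + t}.
Cooling amount: t = 7
Cooled Left option: 17 - 7 = 10
Cooled Right option: -31 + 7 = -24
Cooled game: {10 | -24}
Left option = 10

10


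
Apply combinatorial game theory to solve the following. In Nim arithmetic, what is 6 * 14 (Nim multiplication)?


Nim multiplication is bilinear over XOR: (u XOR v) * w = (u*w) XOR (v*w).
So we split each operand into its bit components and XOR the pairwise Nim products.
6 = 2 + 4 (as XOR of powers of 2).
14 = 2 + 4 + 8 (as XOR of powers of 2).
Using the standard Nim-product table on single bits:
  2*2 = 3,   2*4 = 8,   2*8 = 12,
  4*4 = 6,   4*8 = 11,  8*8 = 13,
and  1*x = x (identity), k*l = l*k (commutative).
Pairwise Nim products:
  2 * 2 = 3
  2 * 4 = 8
  2 * 8 = 12
  4 * 2 = 8
  4 * 4 = 6
  4 * 8 = 11
XOR them: 3 XOR 8 XOR 12 XOR 8 XOR 6 XOR 11 = 2.
Result: 6 * 14 = 2 (in Nim).

2


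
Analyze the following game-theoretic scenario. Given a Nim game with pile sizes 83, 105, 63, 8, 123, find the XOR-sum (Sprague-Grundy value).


We need the XOR (exclusive or) of all pile sizes.
After XOR-ing pile 1 (size 83): 0 XOR 83 = 83
After XOR-ing pile 2 (size 105): 83 XOR 105 = 58
After XOR-ing pile 3 (size 63): 58 XOR 63 = 5
After XOR-ing pile 4 (size 8): 5 XOR 8 = 13
After XOR-ing pile 5 (size 123): 13 XOR 123 = 118
The Nim-value of this position is 118.

118


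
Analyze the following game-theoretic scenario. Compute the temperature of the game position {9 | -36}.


The game is {9 | -36}, a switch {a | b} with numbers a > b.
Cooling {a | b} by t gives {a - t | b + t}, which stops being hot when a - t = b + t, i.e. at t = (a - b)/2. So the temperature of a switch is (a - b)/2.
Temperature = (Left option - Right option) / 2
= (9 - (-36)) / 2
= 45 / 2
= 45/2

45/2


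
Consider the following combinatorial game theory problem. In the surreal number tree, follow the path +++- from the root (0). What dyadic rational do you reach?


Sign expansion: +++-
Rule: track bounds (lo, hi), initially (-inf, +inf). On '+', the current value becomes lo and we move to the simplest number in (value, hi): value + 1 if hi = +inf, otherwise the midpoint (value + hi)/2. On '-', the current value becomes hi and we move to value - 1 if lo = -inf, otherwise the midpoint (lo + value)/2.
Start at 0.
Step 1: sign = +, move right. Bounds: (0, +inf). Value = 1
Step 2: sign = +, move right. Bounds: (1, +inf). Value = 2
Step 3: sign = +, move right. Bounds: (2, +inf). Value = 3
Step 4: sign = -, move left. Bounds: (2, 3). Value = 5/2
The surreal number with sign expansion +++- is 5/2.

5/2


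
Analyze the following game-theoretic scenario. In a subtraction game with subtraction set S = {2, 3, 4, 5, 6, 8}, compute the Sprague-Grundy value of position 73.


The subtraction set is S = {2, 3, 4, 5, 6, 8}.
G(k) = mex{ G(k - s) : s in S, s <= k }. We compute iteratively: G(0) = 0.
G(1) = mex({}) = 0
G(2) = mex({0}) = 1
G(3) = mex({0}) = 1
G(4) = mex({0, 1}) = 2
G(5) = mex({0, 1}) = 2
G(6) = mex({0, 1, 2}) = 3
G(7) = mex({0, 1, 2}) = 3
G(8) = mex({0, 1, 2, 3}) = 4
G(9) = mex({0, 1, 2, 3}) = 4
G(10) = mex({1, 2, 3, 4}) = 0
G(11) = mex({1, 2, 3, 4}) = 0
G(12) = mex({0, 2, 3, 4}) = 1
G(13) = mex({0, 2, 3, 4}) = 1
G(14) = mex({0, 1, 3, 4}) = 2
G(15) = mex({0, 1, 3, 4}) = 2
G(16) = mex({0, 1, 2, 4}) = 3
G(17) = mex({0, 1, 2, 4}) = 3
Observe that G(10)..G(17) = 0, 0, 1, 1, 2, 2, 3, 3 repeats G(0)..G(7) = 0, 0, 1, 1, 2, 2, 3, 3.
For k >= max(S) = 8, G(k) is determined by the previous 8 values G(k-8)..G(k-1); a window of 8 consecutive values has recurred shifted by 10, so by induction G(k + 10) = G(k) for all k >= 0: the sequence is periodic from the start with period 10.
One period: G(0..9) = 0, 0, 1, 1, 2, 2, 3, 3, 4, 4.
73 mod 10 = 3, so G(73) = G(3) = 1.

1
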